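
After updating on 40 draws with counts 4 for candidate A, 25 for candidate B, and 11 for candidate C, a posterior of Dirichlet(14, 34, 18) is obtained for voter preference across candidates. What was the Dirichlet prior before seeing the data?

Dirichlet(10, 9, 7)

For a Dirichlet(α) prior with multinomial counts c, the posterior is Dirichlet(α + c) componentwise.
Subtract each count from the matching posterior parameter: 14−4=10, 34−25=9, 18−11=7.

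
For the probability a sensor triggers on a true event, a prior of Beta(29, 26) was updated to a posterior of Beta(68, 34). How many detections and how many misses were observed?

39 detections and 8 misses

A Beta(a, b) prior with s successes and f failures in binomial data gives a Beta(a+s, b+f) posterior.
Match parameters: s=68−29=39, f=34−26=8.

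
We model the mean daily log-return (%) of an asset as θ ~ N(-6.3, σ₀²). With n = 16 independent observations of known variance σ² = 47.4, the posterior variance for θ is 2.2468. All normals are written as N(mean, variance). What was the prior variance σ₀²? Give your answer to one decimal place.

Posterior precision equals prior precision plus data precision: 1/σ_n² = 1/σ₀² + n/σ².
So 1/σ₀² = 1/2.2468 − 16/47.4 = 0.445077 − 0.337553 = 0.107524.
Hence σ₀² = 1/0.107524 ≈ 9.3.

σ₀² = 9.3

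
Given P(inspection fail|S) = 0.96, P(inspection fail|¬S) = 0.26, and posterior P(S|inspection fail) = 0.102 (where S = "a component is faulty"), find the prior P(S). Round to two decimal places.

In odds form, posterior odds = prior odds × likelihood ratio, so prior odds = posterior odds ÷ LR.
Posterior odds = 0.102/(1−0.102) = 0.1136. LR = 0.96/0.26 = 3.6923.
Prior odds = 0.1136/3.6923 = 0.0308, so P(S) = 0.0308/(1+0.0308) ≈ 0.03.

P(S) = 0.03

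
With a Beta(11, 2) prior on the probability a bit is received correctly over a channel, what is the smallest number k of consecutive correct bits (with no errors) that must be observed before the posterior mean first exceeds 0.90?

k = 8

After k correct bits and 0 errors the posterior is Beta(11+k, 2), with mean (11+k)/(11+2+k).
Set (11+k)/(13+k) > 0.90 and solve: k > (0.90·13 − 11)/(1 − 0.90) = 7.000.
The smallest integer exceeding 7.000 is 8, and checking k=8: (19)/(21) = 0.9048 > 0.90.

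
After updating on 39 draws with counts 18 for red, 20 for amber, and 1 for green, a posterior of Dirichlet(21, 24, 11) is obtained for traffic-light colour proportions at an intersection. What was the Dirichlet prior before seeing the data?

Dirichlet(3, 4, 10)

For a Dirichlet(α) prior with multinomial counts c, the posterior is Dirichlet(α + c) componentwise.
Subtract each count from the matching posterior parameter: 21−18=3, 24−20=4, 11−1=10.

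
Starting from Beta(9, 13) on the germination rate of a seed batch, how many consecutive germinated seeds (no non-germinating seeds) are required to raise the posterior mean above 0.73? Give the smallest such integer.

k = 27

After k germinated seeds and 0 non-germinating seeds the posterior is Beta(9+k, 13), with mean (9+k)/(9+13+k).
Set (9+k)/(22+k) > 0.73 and solve: k > (0.73·22 − 9)/(1 − 0.73) = 26.148.
The smallest integer exceeding 26.148 is 27, and checking k=27: (36)/(49) = 0.7347 > 0.73.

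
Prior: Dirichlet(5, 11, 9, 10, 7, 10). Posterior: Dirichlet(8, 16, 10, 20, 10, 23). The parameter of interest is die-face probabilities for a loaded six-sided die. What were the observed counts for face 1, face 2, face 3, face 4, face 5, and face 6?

For a Dirichlet(α) prior with multinomial counts c, the posterior is Dirichlet(α + c) componentwise.
Counts are posterior − prior componentwise: 8−5=3, 16−11=5, 10−9=1, 20−10=10, 10−7=3, 23−10=13.

counts (3, 5, 1, 10, 3, 13)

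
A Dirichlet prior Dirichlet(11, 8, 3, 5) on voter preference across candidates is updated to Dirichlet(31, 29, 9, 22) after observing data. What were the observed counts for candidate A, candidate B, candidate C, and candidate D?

For a Dirichlet(α) prior with multinomial counts c, the posterior is Dirichlet(α + c) componentwise.
Counts are posterior − prior componentwise: 31−11=20, 29−8=21, 9−3=6, 22−5=17.

counts (20, 21, 6, 17)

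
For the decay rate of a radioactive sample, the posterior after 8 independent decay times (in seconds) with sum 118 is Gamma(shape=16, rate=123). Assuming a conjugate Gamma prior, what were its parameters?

For an exponential likelihood with a Gamma(α, β) prior on the rate, n observations with total T give posterior Gamma(α+n, β+T).
So α = 16 − 8 = 8 and β = 123 − 118 = 5.

Gamma(shape=8, rate=5)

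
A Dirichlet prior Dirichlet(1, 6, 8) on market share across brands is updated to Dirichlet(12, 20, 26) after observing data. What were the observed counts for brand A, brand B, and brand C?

For a Dirichlet(α) prior with multinomial counts c, the posterior is Dirichlet(α + c) componentwise.
Counts are posterior − prior componentwise: 12−1=11, 20−6=14, 26−8=18.

counts (11, 14, 18)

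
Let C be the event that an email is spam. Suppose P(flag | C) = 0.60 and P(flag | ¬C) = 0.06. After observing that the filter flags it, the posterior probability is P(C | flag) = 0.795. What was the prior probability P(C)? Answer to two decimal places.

P(C) = 0.28

In odds form, posterior odds = prior odds × likelihood ratio, so prior odds = posterior odds ÷ LR.
Posterior odds = 0.795/(1−0.795) = 3.8780. LR = 0.60/0.06 = 10.0000.
Prior odds = 3.8780/10.0000 = 0.3878, so P(C) = 0.3878/(1+0.3878) ≈ 0.28.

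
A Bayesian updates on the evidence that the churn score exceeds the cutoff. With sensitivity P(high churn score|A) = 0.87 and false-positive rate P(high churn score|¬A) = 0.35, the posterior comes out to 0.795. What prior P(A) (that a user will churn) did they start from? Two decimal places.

In odds form, posterior odds = prior odds × likelihood ratio, so prior odds = posterior odds ÷ LR.
Posterior odds = 0.795/(1−0.795) = 3.8780. LR = 0.87/0.35 = 2.4857.
Prior odds = 3.8780/2.4857 = 1.5601, so P(A) = 1.5601/(1+1.5601) ≈ 0.61.

P(A) = 0.61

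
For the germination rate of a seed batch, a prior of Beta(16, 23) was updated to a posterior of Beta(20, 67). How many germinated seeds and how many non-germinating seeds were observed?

4 germinated seeds and 44 non-germinating seeds

Under Beta–binomial conjugacy the posterior parameters are (α+s, β+f).
Match parameters: s=20−16=4, f=67−23=44.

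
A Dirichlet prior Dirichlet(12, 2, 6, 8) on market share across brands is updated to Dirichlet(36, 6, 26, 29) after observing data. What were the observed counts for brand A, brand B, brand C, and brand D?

counts (24, 4, 20, 21)

For a Dirichlet(α) prior with multinomial counts c, the posterior is Dirichlet(α + c) componentwise.
Counts are posterior − prior componentwise: 36−12=24, 6−2=4, 26−6=20, 29−8=21.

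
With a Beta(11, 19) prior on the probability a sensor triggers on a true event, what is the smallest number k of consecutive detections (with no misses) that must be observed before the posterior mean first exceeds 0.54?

After k detections and 0 misses the posterior is Beta(11+k, 19), with mean (11+k)/(11+19+k).
Set (11+k)/(30+k) > 0.54 and solve: k > (0.54·30 − 11)/(1 − 0.54) = 11.304.
The smallest integer exceeding 11.304 is 12, and checking k=12: (23)/(42) = 0.5476 > 0.54.

k = 12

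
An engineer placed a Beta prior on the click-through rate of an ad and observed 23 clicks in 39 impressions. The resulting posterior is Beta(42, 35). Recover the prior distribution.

Under Beta–binomial conjugacy the posterior parameters are (a+s, b+f).
Subtract the data counts: 42−23=19, 35−16=19.

Beta(19, 19)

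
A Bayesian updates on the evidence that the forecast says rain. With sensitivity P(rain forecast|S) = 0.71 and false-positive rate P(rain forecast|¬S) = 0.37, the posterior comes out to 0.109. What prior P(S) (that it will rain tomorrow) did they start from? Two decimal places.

P(S) = 0.06

In odds form, posterior odds = prior odds × likelihood ratio, so prior odds = posterior odds ÷ LR.
Posterior odds = 0.109/(1−0.109) = 0.1223. LR = 0.71/0.37 = 1.9189.
Prior odds = 0.1223/1.9189 = 0.0637, so P(S) = 0.0637/(1+0.0637) ≈ 0.06.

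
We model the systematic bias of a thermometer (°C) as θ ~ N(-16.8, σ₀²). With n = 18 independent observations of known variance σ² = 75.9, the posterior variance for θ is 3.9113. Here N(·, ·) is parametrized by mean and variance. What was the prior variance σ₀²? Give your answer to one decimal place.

Posterior precision equals prior precision plus data precision: 1/σ_n² = 1/σ₀² + n/σ².
So 1/σ₀² = 1/3.9113 − 18/75.9 = 0.255669 − 0.237154 = 0.018515.
Hence σ₀² = 1/0.018515 ≈ 54.0.

σ₀² = 54.0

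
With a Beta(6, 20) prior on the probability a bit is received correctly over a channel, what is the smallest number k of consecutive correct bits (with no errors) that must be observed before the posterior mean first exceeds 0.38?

After k correct bits and 0 errors the posterior is Beta(6+k, 20), with mean (6+k)/(6+20+k).
Set (6+k)/(26+k) > 0.38 and solve: k > (0.38·26 − 6)/(1 − 0.38) = 6.258.
The smallest integer exceeding 6.258 is 7, and checking k=7: (13)/(33) = 0.3939 > 0.38.

k = 7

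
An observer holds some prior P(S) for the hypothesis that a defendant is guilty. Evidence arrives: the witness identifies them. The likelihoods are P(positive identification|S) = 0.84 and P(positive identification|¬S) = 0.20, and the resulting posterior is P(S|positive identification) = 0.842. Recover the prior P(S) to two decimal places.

In odds form, posterior odds = prior odds × likelihood ratio, so prior odds = posterior odds ÷ LR.
Posterior odds = 0.842/(1−0.842) = 5.3291. LR = 0.84/0.20 = 4.2000.
Prior odds = 5.3291/4.2000 = 1.2688, so P(S) = 1.2688/(1+1.2688) ≈ 0.56.

P(S) = 0.56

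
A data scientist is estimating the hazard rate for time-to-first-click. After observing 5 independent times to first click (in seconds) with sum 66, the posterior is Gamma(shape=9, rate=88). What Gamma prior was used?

Gamma(shape=4, rate=22)

For an exponential likelihood with a Gamma(α, β) prior on the rate, n observations with total T give posterior Gamma(α+n, β+T).
So α = 9 − 5 = 4 and β = 88 − 66 = 22.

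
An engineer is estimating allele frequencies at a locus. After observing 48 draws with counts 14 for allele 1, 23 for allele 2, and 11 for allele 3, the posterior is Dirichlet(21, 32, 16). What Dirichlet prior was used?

Dirichlet(7, 9, 5)

For a Dirichlet(α) prior with multinomial counts c, the posterior is Dirichlet(α + c) componentwise.
Subtract each count from the matching posterior parameter: 21−14=7, 32−23=9, 16−11=5.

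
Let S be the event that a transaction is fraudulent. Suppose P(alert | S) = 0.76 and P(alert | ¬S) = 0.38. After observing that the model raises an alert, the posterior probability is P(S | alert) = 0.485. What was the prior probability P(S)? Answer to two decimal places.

P(S) = 0.32

In odds form, posterior odds = prior odds × likelihood ratio, so prior odds = posterior odds ÷ LR.
Posterior odds = 0.485/(1−0.485) = 0.9417. LR = 0.76/0.38 = 2.0000.
Prior odds = 0.9417/2.0000 = 0.4708, so P(S) = 0.4708/(1+0.4708) ≈ 0.32.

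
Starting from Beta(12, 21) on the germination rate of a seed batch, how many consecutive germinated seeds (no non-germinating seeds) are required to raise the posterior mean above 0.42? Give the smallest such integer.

k = 4

After k germinated seeds and 0 non-germinating seeds the posterior is Beta(12+k, 21), with mean (12+k)/(12+21+k).
Set (12+k)/(33+k) > 0.42 and solve: k > (0.42·33 − 12)/(1 − 0.42) = 3.207.
The smallest integer exceeding 3.207 is 4.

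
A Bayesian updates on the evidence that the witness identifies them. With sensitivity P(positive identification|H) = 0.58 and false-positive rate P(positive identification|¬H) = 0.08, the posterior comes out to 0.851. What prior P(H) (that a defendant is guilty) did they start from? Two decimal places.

In odds form, posterior odds = prior odds × likelihood ratio, so prior odds = posterior odds ÷ LR.
Posterior odds = 0.851/(1−0.851) = 5.7114. LR = 0.58/0.08 = 7.2500.
Prior odds = 5.7114/7.2500 = 0.7878, so P(H) = 0.7878/(1+0.7878) ≈ 0.44.

P(H) = 0.44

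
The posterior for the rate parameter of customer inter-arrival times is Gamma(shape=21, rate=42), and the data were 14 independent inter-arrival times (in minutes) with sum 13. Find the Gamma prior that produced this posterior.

Gamma(shape=7, rate=29)

For an exponential likelihood with a Gamma(α, β) prior on the rate, n observations with total T give posterior Gamma(α+n, β+T).
So α = 21 − 14 = 7 and β = 42 − 13 = 29.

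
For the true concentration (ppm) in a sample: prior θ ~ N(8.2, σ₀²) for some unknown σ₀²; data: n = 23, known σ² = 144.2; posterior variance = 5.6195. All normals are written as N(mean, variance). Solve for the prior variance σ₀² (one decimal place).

For the Normal–Normal model with known σ², precisions add: τ_n = τ₀ + n/σ².
So 1/σ₀² = 1/5.6195 − 23/144.2 = 0.177952 − 0.159501 = 0.018451.
Hence σ₀² = 1/0.018451 ≈ 54.2.

σ₀² = 54.2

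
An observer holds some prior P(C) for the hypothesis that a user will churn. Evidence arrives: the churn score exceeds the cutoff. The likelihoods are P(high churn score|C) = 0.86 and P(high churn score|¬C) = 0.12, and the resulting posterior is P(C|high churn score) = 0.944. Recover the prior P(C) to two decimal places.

Bayes' rule in odds form gives O(C|E) = O(C)·[P(E|C)/P(E|¬C)], hence O(C) = O(C|E)/LR.
Posterior odds = 0.944/(1−0.944) = 16.8571. LR = 0.86/0.12 = 7.1667.
Prior odds = 16.8571/7.1667 = 2.3521, so P(C) = 2.3521/(1+2.3521) ≈ 0.70.

P(C) = 0.70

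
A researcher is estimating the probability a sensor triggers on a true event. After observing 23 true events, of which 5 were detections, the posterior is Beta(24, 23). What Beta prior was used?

Beta(19, 5)

Under Beta–binomial conjugacy the posterior parameters are (α+s, β+f).
Subtract the data counts: 24−5=19, 23−18=5.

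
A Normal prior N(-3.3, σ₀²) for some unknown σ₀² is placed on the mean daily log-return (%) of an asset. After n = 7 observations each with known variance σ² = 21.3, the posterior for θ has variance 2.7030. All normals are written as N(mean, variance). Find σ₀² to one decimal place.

Posterior precision equals prior precision plus data precision: 1/σ_n² = 1/σ₀² + n/σ².
So 1/σ₀² = 1/2.7030 − 7/21.3 = 0.369959 − 0.328638 = 0.041321.
Hence σ₀² = 1/0.041321 ≈ 24.2.

σ₀² = 24.2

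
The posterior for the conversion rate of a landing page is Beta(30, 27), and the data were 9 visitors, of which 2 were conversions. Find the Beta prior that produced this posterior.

Under Beta–binomial conjugacy the posterior parameters are (α+s, β+f).
So α = 30 − 2 = 28 and β = 27 − 7 = 20.

Beta(28, 20)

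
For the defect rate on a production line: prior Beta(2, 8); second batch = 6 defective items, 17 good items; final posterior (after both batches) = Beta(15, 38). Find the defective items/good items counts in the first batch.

7 defective items and 13 good items

Because Beta–binomial updating is additive in the counts, the combined data contributed (α_post−α_prior, β_post−β_prior) successes and failures.
Total across both batches: 15−2=13 defective items, 38−8=30 good items.
Subtract the second batch: 13−6=7 defective items and 30−17=13 good items.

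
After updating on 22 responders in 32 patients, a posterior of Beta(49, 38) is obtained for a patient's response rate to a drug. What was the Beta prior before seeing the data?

Under Beta–binomial conjugacy the posterior parameters are (α+s, β+f).
So α = 49 − 22 = 27 and β = 38 − 10 = 28.

Beta(27, 28)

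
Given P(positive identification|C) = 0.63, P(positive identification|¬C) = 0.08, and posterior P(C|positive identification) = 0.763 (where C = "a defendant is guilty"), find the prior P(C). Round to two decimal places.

P(C) = 0.29

In odds form, posterior odds = prior odds × likelihood ratio, so prior odds = posterior odds ÷ LR.
Posterior odds = 0.763/(1−0.763) = 3.2194. LR = 0.63/0.08 = 7.8750.
Prior odds = 3.2194/7.8750 = 0.4088, so P(C) = 0.4088/(1+0.4088) ≈ 0.29.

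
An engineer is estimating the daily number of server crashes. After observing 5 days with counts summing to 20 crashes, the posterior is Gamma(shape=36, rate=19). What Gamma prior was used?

Gamma(shape=16, rate=14)

Gamma–Poisson conjugacy: posterior shape = α + Σxᵢ, posterior rate = β + n.
So α = 36 − 20 = 16 and β = 19 − 5 = 14.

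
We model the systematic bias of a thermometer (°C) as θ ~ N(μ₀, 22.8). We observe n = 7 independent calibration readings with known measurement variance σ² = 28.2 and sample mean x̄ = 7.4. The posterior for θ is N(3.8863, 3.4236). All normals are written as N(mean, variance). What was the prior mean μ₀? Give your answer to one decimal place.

μ₀ = -16.0

With known observation variance, the Normal–Normal posterior has precision τ_n = τ₀ + n/σ² and mean μ_n = (τ₀μ₀ + (n/σ²)x̄)/τ_n.
Here τ₀ = 1/22.8 = 0.043860 and τ_data = 7/28.2 = 0.248227, so τ_n = 0.292087.
Rearranging for μ₀: μ₀ = (μ_n·τ_n − τ_data·x̄)/τ₀ = (3.8863·0.292087 − 0.248227·7.4) / 0.043860 = -0.701742/0.043860 ≈ -16.0.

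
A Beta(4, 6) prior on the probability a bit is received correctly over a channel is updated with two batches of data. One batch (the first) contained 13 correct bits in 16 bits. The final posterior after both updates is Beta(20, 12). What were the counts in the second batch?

3 correct bits and 3 errors

Because Beta–binomial updating is additive in the counts, the combined data contributed (α_post−α_prior, β_post−β_prior) successes and failures.
Total across both batches: 20−4=16 correct bits, 12−6=6 errors.
Subtract the first batch: 16−13=3 correct bits and 6−3=3 errors.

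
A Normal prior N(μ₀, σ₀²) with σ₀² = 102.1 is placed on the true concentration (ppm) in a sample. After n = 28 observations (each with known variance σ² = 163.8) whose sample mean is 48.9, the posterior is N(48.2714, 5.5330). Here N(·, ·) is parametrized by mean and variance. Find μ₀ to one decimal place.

With known observation variance, the Normal–Normal posterior has precision τ_n = τ₀ + n/σ² and mean μ_n = (τ₀μ₀ + (n/σ²)x̄)/τ_n.
Here τ₀ = 1/102.1 = 0.009794 and τ_data = 28/163.8 = 0.170940, so τ_n = 0.180734.
Rearranging for μ₀: μ₀ = (μ_n·τ_n − τ_data·x̄)/τ₀ = (48.2714·0.180734 − 0.170940·48.9) / 0.009794 = 0.365317/0.009794 ≈ 37.3.

μ₀ = 37.3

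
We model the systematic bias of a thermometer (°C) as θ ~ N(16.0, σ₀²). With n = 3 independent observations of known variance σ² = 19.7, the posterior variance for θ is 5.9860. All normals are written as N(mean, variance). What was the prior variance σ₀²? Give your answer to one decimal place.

For the Normal–Normal model with known σ², precisions add: τ_n = τ₀ + n/σ².
So 1/σ₀² = 1/5.9860 − 3/19.7 = 0.167056 − 0.152284 = 0.014772.
Hence σ₀² = 1/0.014772 ≈ 67.7.

σ₀² = 67.7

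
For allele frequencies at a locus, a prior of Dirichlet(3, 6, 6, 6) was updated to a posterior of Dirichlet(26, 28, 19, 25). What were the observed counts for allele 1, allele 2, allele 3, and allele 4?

For a Dirichlet(α) prior with multinomial counts c, the posterior is Dirichlet(α + c) componentwise.
Counts are posterior − prior componentwise: 26−3=23, 28−6=22, 19−6=13, 25−6=19.

counts (23, 22, 13, 19)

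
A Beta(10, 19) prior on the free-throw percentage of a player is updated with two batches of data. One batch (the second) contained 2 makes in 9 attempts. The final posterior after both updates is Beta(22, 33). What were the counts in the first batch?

10 makes and 7 misses

Sequential conjugate updates are equivalent to a single update on the pooled data, so total successes = posterior α − prior α and total failures = posterior β − prior β.
Total across both batches: 22−10=12 makes, 33−19=14 misses.
Subtract the second batch: 12−2=10 makes and 14−7=7 misses.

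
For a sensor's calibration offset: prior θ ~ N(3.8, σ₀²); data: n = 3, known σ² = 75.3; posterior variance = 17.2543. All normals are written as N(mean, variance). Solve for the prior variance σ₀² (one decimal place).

σ₀² = 55.2

For the Normal–Normal model with known σ², precisions add: τ_n = τ₀ + n/σ².
So 1/σ₀² = 1/17.2543 − 3/75.3 = 0.057957 − 0.039841 = 0.018116.
Hence σ₀² = 1/0.018116 ≈ 55.2.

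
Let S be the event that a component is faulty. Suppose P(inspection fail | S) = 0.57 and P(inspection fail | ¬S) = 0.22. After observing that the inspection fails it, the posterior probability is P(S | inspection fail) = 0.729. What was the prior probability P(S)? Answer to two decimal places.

P(S) = 0.51

In odds form, posterior odds = prior odds × likelihood ratio, so prior odds = posterior odds ÷ LR.
Posterior odds = 0.729/(1−0.729) = 2.6900. LR = 0.57/0.22 = 2.5909.
Prior odds = 2.6900/2.5909 = 1.0382, so P(S) = 1.0382/(1+1.0382) ≈ 0.51.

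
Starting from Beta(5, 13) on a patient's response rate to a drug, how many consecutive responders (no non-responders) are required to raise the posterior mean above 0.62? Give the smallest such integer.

k = 17

After k responders and 0 non-responders the posterior is Beta(5+k, 13), with mean (5+k)/(5+13+k).
Set (5+k)/(18+k) > 0.62 and solve: k > (0.62·18 − 5)/(1 − 0.62) = 16.211.
The smallest integer exceeding 16.211 is 17, and checking k=17: (22)/(35) = 0.6286 > 0.62.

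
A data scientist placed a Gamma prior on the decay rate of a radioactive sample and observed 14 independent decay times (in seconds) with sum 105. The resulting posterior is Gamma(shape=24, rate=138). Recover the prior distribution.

Gamma–exponential conjugacy: posterior shape = α + n, posterior rate = β + Σtᵢ.
So α = 24 − 14 = 10 and β = 138 − 105 = 33.

Gamma(shape=10, rate=33)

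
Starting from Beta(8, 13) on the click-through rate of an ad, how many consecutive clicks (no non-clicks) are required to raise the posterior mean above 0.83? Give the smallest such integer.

After k clicks and 0 non-clicks the posterior is Beta(8+k, 13), with mean (8+k)/(8+13+k).
Set (8+k)/(21+k) > 0.83 and solve: k > (0.83·21 − 8)/(1 − 0.83) = 55.471.
The smallest integer exceeding 55.471 is 56.

k = 56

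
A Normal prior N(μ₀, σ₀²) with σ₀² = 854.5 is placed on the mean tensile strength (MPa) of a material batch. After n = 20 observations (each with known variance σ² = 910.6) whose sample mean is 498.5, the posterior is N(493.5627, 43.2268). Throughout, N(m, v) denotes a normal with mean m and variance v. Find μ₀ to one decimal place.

μ₀ = 400.9

The posterior mean is a precision-weighted average: μ_n = (τ₀μ₀ + τ_data·x̄)/(τ₀+τ_data), with τ₀=1/σ₀² and τ_data=n/σ².
Here τ₀ = 1/854.5 = 0.001170 and τ_data = 20/910.6 = 0.021964, so τ_n = 0.023134.
Rearranging for μ₀: μ₀ = (μ_n·τ_n − τ_data·x̄)/τ₀ = (493.5627·0.023134 − 0.021964·498.5) / 0.001170 = 0.469026/0.001170 ≈ 400.9.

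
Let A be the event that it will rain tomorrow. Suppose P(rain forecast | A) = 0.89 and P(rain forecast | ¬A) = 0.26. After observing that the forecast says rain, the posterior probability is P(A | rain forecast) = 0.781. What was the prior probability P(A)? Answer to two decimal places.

Bayes' rule in odds form gives O(A|E) = O(A)·[P(E|A)/P(E|¬A)], hence O(A) = O(A|E)/LR.
Posterior odds = 0.781/(1−0.781) = 3.5662. LR = 0.89/0.26 = 3.4231.
Prior odds = 3.5662/3.4231 = 1.0418, so P(A) = 1.0418/(1+1.0418) ≈ 0.51.

P(A) = 0.51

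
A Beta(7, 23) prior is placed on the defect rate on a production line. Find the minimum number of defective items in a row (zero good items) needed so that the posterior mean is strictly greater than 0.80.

After k defective items and 0 good items the posterior is Beta(7+k, 23), with mean (7+k)/(7+23+k).
Set (7+k)/(30+k) > 0.80 and solve: k > (0.80·30 − 7)/(1 − 0.80) = 85.000.
The smallest integer exceeding 85.000 is 86.

k = 86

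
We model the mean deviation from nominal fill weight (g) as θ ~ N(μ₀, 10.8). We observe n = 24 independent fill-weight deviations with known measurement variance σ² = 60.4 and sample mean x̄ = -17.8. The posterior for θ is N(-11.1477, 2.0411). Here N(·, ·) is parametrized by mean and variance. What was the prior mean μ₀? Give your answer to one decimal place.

μ₀ = 17.4

With known observation variance, the Normal–Normal posterior has precision τ_n = τ₀ + n/σ² and mean μ_n = (τ₀μ₀ + (n/σ²)x̄)/τ_n.
Here τ₀ = 1/10.8 = 0.092593 and τ_data = 24/60.4 = 0.397351, so τ_n = 0.489944.
Rearranging for μ₀: μ₀ = (μ_n·τ_n − τ_data·x̄)/τ₀ = (-11.1477·0.489944 − 0.397351·-17.8) / 0.092593 = 1.611099/0.092593 ≈ 17.4.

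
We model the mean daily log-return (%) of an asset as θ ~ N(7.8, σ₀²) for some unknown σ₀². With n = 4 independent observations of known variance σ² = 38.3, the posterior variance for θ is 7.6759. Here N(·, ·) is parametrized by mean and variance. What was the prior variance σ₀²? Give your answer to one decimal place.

σ₀² = 38.7

Posterior precision equals prior precision plus data precision: 1/σ_n² = 1/σ₀² + n/σ².
So 1/σ₀² = 1/7.6759 − 4/38.3 = 0.130278 − 0.104439 = 0.025839.
Hence σ₀² = 1/0.025839 ≈ 38.7.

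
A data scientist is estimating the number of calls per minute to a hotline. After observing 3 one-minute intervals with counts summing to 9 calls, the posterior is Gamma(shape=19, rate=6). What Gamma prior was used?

Gamma(shape=10, rate=3)

A Gamma(α, β) prior (rate parametrization) on a Poisson rate with n observations summing to S gives posterior Gamma(α+S, β+n).
So α = 19 − 9 = 10 and β = 6 − 3 = 3.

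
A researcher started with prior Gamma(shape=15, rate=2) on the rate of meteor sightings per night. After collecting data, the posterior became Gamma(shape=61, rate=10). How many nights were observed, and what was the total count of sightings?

n = 8 nights with total 46 sightings

A Gamma(α, β) prior (rate parametrization) on a Poisson rate with n observations summing to S gives posterior Gamma(α+S, β+n).
Matching: Σxᵢ = 61 − 15 = 46 and n = 10 − 2 = 8.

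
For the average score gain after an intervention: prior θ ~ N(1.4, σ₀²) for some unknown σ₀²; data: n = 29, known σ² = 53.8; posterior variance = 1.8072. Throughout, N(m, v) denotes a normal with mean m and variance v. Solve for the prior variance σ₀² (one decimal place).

σ₀² = 69.9

For the Normal–Normal model with known σ², precisions add: τ_n = τ₀ + n/σ².
So 1/σ₀² = 1/1.8072 − 29/53.8 = 0.553342 − 0.539033 = 0.014309.
Hence σ₀² = 1/0.014309 ≈ 69.9.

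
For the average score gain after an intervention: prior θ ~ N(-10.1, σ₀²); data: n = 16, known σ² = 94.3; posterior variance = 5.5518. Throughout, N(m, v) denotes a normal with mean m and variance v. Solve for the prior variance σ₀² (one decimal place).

For the Normal–Normal model with known σ², precisions add: τ_n = τ₀ + n/σ².
So 1/σ₀² = 1/5.5518 − 16/94.3 = 0.180122 − 0.169671 = 0.010451.
Hence σ₀² = 1/0.010451 ≈ 95.7.

σ₀² = 95.7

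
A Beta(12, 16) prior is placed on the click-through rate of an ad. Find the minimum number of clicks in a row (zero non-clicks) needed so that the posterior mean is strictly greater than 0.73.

k = 32

After k clicks and 0 non-clicks the posterior is Beta(12+k, 16), with mean (12+k)/(12+16+k).
Set (12+k)/(28+k) > 0.73 and solve: k > (0.73·28 − 12)/(1 − 0.73) = 31.259.
The smallest integer exceeding 31.259 is 32, and checking k=32: (44)/(60) = 0.7333 > 0.73.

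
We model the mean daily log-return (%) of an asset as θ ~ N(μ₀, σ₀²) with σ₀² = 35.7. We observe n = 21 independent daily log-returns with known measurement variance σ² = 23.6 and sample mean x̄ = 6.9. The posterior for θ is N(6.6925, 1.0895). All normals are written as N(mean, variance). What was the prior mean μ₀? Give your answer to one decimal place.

μ₀ = 0.1

The posterior mean is a precision-weighted average: μ_n = (τ₀μ₀ + τ_data·x̄)/(τ₀+τ_data), with τ₀=1/σ₀² and τ_data=n/σ².
Here τ₀ = 1/35.7 = 0.028011 and τ_data = 21/23.6 = 0.889831, so τ_n = 0.917842.
Rearranging for μ₀: μ₀ = (μ_n·τ_n − τ_data·x̄)/τ₀ = (6.6925·0.917842 − 0.889831·6.9) / 0.028011 = 0.002824/0.028011 ≈ 0.1.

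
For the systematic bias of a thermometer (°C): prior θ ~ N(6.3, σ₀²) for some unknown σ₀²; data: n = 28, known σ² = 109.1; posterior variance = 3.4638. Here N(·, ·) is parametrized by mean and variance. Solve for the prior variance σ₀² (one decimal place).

Posterior precision equals prior precision plus data precision: 1/σ_n² = 1/σ₀² + n/σ².
So 1/σ₀² = 1/3.4638 − 28/109.1 = 0.288700 − 0.256645 = 0.032055.
Hence σ₀² = 1/0.032055 ≈ 31.2.

σ₀² = 31.2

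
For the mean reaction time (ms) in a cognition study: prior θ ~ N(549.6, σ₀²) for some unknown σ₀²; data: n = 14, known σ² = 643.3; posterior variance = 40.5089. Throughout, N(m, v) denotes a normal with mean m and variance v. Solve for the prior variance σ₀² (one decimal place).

σ₀² = 342.1

For the Normal–Normal model with known σ², precisions add: τ_n = τ₀ + n/σ².
So 1/σ₀² = 1/40.5089 − 14/643.3 = 0.024686 − 0.021763 = 0.002923.
Hence σ₀² = 1/0.002923 ≈ 342.1.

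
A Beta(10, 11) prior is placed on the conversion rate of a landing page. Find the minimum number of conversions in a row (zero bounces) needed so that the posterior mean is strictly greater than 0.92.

After k conversions and 0 bounces the posterior is Beta(10+k, 11), with mean (10+k)/(10+11+k).
Set (10+k)/(21+k) > 0.92 and solve: k > (0.92·21 − 10)/(1 − 0.92) = 116.500.
The smallest integer exceeding 116.500 is 117, and checking k=117: (127)/(138) = 0.9203 > 0.92.

k = 117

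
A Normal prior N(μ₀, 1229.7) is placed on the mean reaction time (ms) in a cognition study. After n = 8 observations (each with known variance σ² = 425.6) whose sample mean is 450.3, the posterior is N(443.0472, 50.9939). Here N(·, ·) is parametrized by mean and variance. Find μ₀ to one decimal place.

The posterior mean is a precision-weighted average: μ_n = (τ₀μ₀ + τ_data·x̄)/(τ₀+τ_data), with τ₀=1/σ₀² and τ_data=n/σ².
Here τ₀ = 1/1229.7 = 0.000813 and τ_data = 8/425.6 = 0.018797, so τ_n = 0.019610.
Rearranging for μ₀: μ₀ = (μ_n·τ_n − τ_data·x̄)/τ₀ = (443.0472·0.019610 − 0.018797·450.3) / 0.000813 = 0.223866/0.000813 ≈ 275.4.

μ₀ = 275.4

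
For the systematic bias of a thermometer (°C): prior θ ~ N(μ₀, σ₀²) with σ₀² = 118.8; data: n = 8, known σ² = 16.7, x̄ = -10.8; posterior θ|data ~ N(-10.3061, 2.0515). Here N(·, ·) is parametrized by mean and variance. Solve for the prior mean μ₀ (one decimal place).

μ₀ = 17.8

The posterior mean is a precision-weighted average: μ_n = (τ₀μ₀ + τ_data·x̄)/(τ₀+τ_data), with τ₀=1/σ₀² and τ_data=n/σ².
Here τ₀ = 1/118.8 = 0.008418 and τ_data = 8/16.7 = 0.479042, so τ_n = 0.487460.
Rearranging for μ₀: μ₀ = (μ_n·τ_n − τ_data·x̄)/τ₀ = (-10.3061·0.487460 − 0.479042·-10.8) / 0.008418 = 0.149842/0.008418 ≈ 17.8.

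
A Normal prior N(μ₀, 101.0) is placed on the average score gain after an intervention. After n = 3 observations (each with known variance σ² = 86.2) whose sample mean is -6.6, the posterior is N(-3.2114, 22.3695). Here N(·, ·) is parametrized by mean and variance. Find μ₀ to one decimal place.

With known observation variance, the Normal–Normal posterior has precision τ_n = τ₀ + n/σ² and mean μ_n = (τ₀μ₀ + (n/σ²)x̄)/τ_n.
Here τ₀ = 1/101.0 = 0.009901 and τ_data = 3/86.2 = 0.034803, so τ_n = 0.044704.
Rearranging for μ₀: μ₀ = (μ_n·τ_n − τ_data·x̄)/τ₀ = (-3.2114·0.044704 − 0.034803·-6.6) / 0.009901 = 0.086137/0.009901 ≈ 8.7.

μ₀ = 8.7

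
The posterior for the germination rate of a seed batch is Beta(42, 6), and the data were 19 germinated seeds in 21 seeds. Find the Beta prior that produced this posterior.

Beta(23, 4)

Beta is conjugate to the binomial likelihood: posterior = Beta(a+s, b+f).
Subtract the data counts: 42−19=23, 6−2=4.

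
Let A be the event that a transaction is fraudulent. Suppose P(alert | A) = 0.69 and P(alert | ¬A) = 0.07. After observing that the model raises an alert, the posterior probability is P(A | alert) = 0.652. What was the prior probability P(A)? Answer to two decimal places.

P(A) = 0.16

In odds form, posterior odds = prior odds × likelihood ratio, so prior odds = posterior odds ÷ LR.
Posterior odds = 0.652/(1−0.652) = 1.8736. LR = 0.69/0.07 = 9.8571.
Prior odds = 1.8736/9.8571 = 0.1901, so P(A) = 0.1901/(1+0.1901) ≈ 0.16.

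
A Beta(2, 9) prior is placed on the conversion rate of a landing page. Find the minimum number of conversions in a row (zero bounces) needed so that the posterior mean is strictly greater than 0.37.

After k conversions and 0 bounces the posterior is Beta(2+k, 9), with mean (2+k)/(2+9+k).
Set (2+k)/(11+k) > 0.37 and solve: k > (0.37·11 − 2)/(1 − 0.37) = 3.286.
The smallest integer exceeding 3.286 is 4.

k = 4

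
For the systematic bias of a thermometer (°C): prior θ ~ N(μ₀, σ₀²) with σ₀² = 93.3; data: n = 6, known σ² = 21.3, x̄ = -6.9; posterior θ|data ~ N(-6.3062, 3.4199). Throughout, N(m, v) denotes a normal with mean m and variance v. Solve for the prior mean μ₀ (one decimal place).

The posterior mean is a precision-weighted average: μ_n = (τ₀μ₀ + τ_data·x̄)/(τ₀+τ_data), with τ₀=1/σ₀² and τ_data=n/σ².
Here τ₀ = 1/93.3 = 0.010718 and τ_data = 6/21.3 = 0.281690, so τ_n = 0.292408.
Rearranging for μ₀: μ₀ = (μ_n·τ_n − τ_data·x̄)/τ₀ = (-6.3062·0.292408 − 0.281690·-6.9) / 0.010718 = 0.099678/0.010718 ≈ 9.3.

μ₀ = 9.3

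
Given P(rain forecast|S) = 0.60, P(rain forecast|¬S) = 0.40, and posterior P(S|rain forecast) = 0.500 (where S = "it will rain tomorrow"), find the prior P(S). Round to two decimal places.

Bayes' rule in odds form gives O(S|E) = O(S)·[P(E|S)/P(E|¬S)], hence O(S) = O(S|E)/LR.
Posterior odds = 0.500/(1−0.500) = 1.0000. LR = 0.60/0.40 = 1.5000.
Prior odds = 1.0000/1.5000 = 0.6667, so P(S) = 0.6667/(1+0.6667) ≈ 0.40.

P(S) = 0.40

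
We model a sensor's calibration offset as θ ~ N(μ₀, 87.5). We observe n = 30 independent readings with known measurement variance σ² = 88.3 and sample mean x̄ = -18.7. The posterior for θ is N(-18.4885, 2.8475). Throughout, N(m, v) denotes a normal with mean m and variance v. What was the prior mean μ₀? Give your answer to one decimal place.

μ₀ = -12.2

The posterior mean is a precision-weighted average: μ_n = (τ₀μ₀ + τ_data·x̄)/(τ₀+τ_data), with τ₀=1/σ₀² and τ_data=n/σ².
Here τ₀ = 1/87.5 = 0.011429 and τ_data = 30/88.3 = 0.339751, so τ_n = 0.351180.
Rearranging for μ₀: μ₀ = (μ_n·τ_n − τ_data·x̄)/τ₀ = (-18.4885·0.351180 − 0.339751·-18.7) / 0.011429 = -0.139448/0.011429 ≈ -12.2.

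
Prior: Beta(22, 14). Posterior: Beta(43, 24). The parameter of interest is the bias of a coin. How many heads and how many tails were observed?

A Beta(α, β) prior with s successes and f failures in binomial data gives a Beta(α+s, β+f) posterior.
So s = 43 − 22 = 21 and f = 24 − 14 = 10.

21 heads and 10 tails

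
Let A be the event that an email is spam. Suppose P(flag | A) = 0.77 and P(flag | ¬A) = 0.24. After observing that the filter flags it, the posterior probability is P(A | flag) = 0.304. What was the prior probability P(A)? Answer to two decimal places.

P(A) = 0.12

Bayes' rule in odds form gives O(A|E) = O(A)·[P(E|A)/P(E|¬A)], hence O(A) = O(A|E)/LR.
Posterior odds = 0.304/(1−0.304) = 0.4368. LR = 0.77/0.24 = 3.2083.
Prior odds = 0.4368/3.2083 = 0.1361, so P(A) = 0.1361/(1+0.1361) ≈ 0.12.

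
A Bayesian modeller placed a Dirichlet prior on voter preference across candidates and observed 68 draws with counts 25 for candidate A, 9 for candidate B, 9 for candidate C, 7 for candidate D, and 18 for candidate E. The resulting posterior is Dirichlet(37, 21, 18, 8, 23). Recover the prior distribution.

Dirichlet(12, 12, 9, 1, 5)

For a Dirichlet(α) prior with multinomial counts c, the posterior is Dirichlet(α + c) componentwise.
Subtract each count from the matching posterior parameter: 37−25=12, 21−9=12, 18−9=9, 8−7=1, 23−18=5.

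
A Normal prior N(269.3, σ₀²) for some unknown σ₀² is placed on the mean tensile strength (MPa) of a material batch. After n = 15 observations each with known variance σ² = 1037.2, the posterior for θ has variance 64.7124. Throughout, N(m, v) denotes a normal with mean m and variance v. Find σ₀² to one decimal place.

σ₀² = 1009.1

For the Normal–Normal model with known σ², precisions add: τ_n = τ₀ + n/σ².
So 1/σ₀² = 1/64.7124 − 15/1037.2 = 0.015453 − 0.014462 = 0.000991.
Hence σ₀² = 1/0.000991 ≈ 1009.1.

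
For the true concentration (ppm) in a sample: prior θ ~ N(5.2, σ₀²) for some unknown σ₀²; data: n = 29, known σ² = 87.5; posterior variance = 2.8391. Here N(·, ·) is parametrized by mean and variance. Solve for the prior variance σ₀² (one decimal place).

Posterior precision equals prior precision plus data precision: 1/σ_n² = 1/σ₀² + n/σ².
So 1/σ₀² = 1/2.8391 − 29/87.5 = 0.352224 − 0.331429 = 0.020795.
Hence σ₀² = 1/0.020795 ≈ 48.1.

σ₀² = 48.1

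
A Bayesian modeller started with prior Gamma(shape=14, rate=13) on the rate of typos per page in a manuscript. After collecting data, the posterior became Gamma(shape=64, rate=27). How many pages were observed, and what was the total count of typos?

n = 14 pages with total 50 typos

Gamma–Poisson conjugacy: posterior shape = α + Σxᵢ, posterior rate = β + n.
Matching: Σxᵢ = 64 − 14 = 50 and n = 27 − 13 = 14.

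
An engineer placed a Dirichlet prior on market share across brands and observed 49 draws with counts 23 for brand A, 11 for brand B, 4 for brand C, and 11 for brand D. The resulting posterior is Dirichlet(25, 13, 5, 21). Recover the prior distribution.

Dirichlet(2, 2, 1, 10)

For a Dirichlet(α) prior with multinomial counts c, the posterior is Dirichlet(α + c) componentwise.
Subtract each count from the matching posterior parameter: 25−23=2, 13−11=2, 5−4=1, 21−11=10.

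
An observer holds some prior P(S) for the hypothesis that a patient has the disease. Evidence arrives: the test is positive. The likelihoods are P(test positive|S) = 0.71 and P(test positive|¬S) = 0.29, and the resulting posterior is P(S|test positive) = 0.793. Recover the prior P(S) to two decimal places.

P(S) = 0.61

Bayes' rule in odds form gives O(S|E) = O(S)·[P(E|S)/P(E|¬S)], hence O(S) = O(S|E)/LR.
Posterior odds = 0.793/(1−0.793) = 3.8309. LR = 0.71/0.29 = 2.4483.
Prior odds = 3.8309/2.4483 = 1.5647, so P(S) = 1.5647/(1+1.5647) ≈ 0.61.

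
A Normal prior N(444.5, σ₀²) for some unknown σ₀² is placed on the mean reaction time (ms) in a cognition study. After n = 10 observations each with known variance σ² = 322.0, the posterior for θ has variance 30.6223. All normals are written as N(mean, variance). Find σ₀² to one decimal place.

σ₀² = 625.0

For the Normal–Normal model with known σ², precisions add: τ_n = τ₀ + n/σ².
So 1/σ₀² = 1/30.6223 − 10/322.0 = 0.032656 − 0.031056 = 0.001600.
Hence σ₀² = 1/0.001600 ≈ 625.0.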